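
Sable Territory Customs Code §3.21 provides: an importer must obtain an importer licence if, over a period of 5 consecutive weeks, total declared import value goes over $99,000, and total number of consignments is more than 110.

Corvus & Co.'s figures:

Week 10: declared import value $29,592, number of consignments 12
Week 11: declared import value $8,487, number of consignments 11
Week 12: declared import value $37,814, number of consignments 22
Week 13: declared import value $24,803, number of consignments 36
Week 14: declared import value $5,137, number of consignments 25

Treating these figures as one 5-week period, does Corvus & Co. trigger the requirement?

Total declared import value: $29,592 + $8,487 + $37,814 + $24,803 + $5,137 = $105,833 (> $99,000).
Total number of consignments: 12 + 11 + 22 + 36 + 25 = 106 (≤ 110).
The test is 'and': the rule requires both, and at least one is not exceeded.

No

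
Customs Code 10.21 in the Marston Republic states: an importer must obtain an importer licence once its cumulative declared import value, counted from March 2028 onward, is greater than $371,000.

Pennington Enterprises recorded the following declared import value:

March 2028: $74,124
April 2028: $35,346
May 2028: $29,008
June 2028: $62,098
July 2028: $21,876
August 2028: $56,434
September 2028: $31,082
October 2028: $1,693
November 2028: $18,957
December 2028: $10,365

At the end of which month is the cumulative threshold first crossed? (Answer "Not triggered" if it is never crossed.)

Through March 2028: $74,124
Through April 2028: $109,470
Through May 2028: $138,478
Through June 2028: $200,576
Through July 2028: $222,452
Through August 2028: $278,886
Through September 2028: $309,968
Through October 2028: $311,661
Through November 2028: $330,618
Through December 2028: $340,983
Final cumulative total $340,983 ≤ $371,000; the threshold is never exceeded.

Not triggered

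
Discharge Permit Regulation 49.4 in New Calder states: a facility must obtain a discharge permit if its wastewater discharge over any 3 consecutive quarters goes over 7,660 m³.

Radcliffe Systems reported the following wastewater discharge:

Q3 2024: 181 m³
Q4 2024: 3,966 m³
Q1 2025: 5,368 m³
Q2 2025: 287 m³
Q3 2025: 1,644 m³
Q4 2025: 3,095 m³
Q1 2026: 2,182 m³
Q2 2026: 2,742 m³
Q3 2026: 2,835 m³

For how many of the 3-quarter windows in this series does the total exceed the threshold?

Q3 2024–Q1 2025: 181 m³ + 3,966 m³ + 5,368 m³ = 9,515 m³ (over)
Q4 2024–Q2 2025: 3,966 m³ + 5,368 m³ + 287 m³ = 9,621 m³ (over)
Q1 2025–Q3 2025: 5,368 m³ + 287 m³ + 1,644 m³ = 7,299 m³ (under)
Q2 2025–Q4 2025: 287 m³ + 1,644 m³ + 3,095 m³ = 5,026 m³ (under)
Q3 2025–Q1 2026: 1,644 m³ + 3,095 m³ + 2,182 m³ = 6,921 m³ (under)
Q4 2025–Q2 2026: 3,095 m³ + 2,182 m³ + 2,742 m³ = 8,019 m³ (over)
Q1 2026–Q3 2026: 2,182 m³ + 2,742 m³ + 2,835 m³ = 7,759 m³ (over)
4 windows exceed the threshold.

4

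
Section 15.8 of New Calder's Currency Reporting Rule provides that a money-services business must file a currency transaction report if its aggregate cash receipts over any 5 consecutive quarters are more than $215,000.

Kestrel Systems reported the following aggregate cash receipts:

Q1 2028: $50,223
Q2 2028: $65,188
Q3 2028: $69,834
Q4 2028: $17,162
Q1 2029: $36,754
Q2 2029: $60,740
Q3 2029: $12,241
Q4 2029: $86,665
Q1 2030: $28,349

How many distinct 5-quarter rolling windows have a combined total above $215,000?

3

Q1 2028–Q1 2029: $50,223 + $65,188 + $69,834 + $17,162 + $36,754 = $239,161 (over)
Q2 2028–Q2 2029: $65,188 + $69,834 + $17,162 + $36,754 + $60,740 = $249,678 (over)
Q3 2028–Q3 2029: $69,834 + $17,162 + $36,754 + $60,740 + $12,241 = $196,731 (under)
Q4 2028–Q4 2029: $17,162 + $36,754 + $60,740 + $12,241 + $86,665 = $213,562 (under)
Q1 2029–Q1 2030: $36,754 + $60,740 + $12,241 + $86,665 + $28,349 = $224,749 (over)
3 windows exceed the threshold.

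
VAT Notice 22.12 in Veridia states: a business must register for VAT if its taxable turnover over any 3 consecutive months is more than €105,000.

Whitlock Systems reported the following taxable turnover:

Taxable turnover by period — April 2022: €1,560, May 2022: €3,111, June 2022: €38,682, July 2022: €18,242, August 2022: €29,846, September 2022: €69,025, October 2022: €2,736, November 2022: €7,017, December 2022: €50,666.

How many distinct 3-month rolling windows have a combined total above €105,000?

April 2022–June 2022: €1,560 + €3,111 + €38,682 = €43,353 (under)
May 2022–July 2022: €3,111 + €38,682 + €18,242 = €60,035 (under)
June 2022–August 2022: €38,682 + €18,242 + €29,846 = €86,770 (under)
July 2022–September 2022: €18,242 + €29,846 + €69,025 = €117,113 (over)
August 2022–October 2022: €29,846 + €69,025 + €2,736 = €101,607 (under)
September 2022–November 2022: €69,025 + €2,736 + €7,017 = €78,778 (under)
October 2022–December 2022: €2,736 + €7,017 + €50,666 = €60,419 (under)
1 window exceeds the threshold.

1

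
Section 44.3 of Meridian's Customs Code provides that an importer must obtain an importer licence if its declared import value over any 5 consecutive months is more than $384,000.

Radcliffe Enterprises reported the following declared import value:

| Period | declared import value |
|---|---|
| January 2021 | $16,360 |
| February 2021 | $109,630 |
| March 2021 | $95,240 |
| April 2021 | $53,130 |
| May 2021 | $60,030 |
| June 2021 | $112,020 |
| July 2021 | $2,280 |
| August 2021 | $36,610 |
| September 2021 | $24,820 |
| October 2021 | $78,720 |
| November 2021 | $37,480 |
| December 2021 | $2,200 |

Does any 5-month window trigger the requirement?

January 2021–May 2021: $16,360 + $109,630 + $95,240 + $53,130 + $60,030 = $334,390 (under)
February 2021–June 2021: $109,630 + $95,240 + $53,130 + $60,030 + $112,020 = $430,050 (over)
March 2021–July 2021: $95,240 + $53,130 + $60,030 + $112,020 + $2,280 = $322,700 (under)
April 2021–August 2021: $53,130 + $60,030 + $112,020 + $2,280 + $36,610 = $264,070 (under)
May 2021–September 2021: $60,030 + $112,020 + $2,280 + $36,610 + $24,820 = $235,760 (under)
June 2021–October 2021: $112,020 + $2,280 + $36,610 + $24,820 + $78,720 = $254,450 (under)
July 2021–November 2021: $2,280 + $36,610 + $24,820 + $78,720 + $37,480 = $179,910 (under)
August 2021–December 2021: $36,610 + $24,820 + $78,720 + $37,480 + $2,200 = $179,830 (under)
At least one window exceeds $384,000.

Yes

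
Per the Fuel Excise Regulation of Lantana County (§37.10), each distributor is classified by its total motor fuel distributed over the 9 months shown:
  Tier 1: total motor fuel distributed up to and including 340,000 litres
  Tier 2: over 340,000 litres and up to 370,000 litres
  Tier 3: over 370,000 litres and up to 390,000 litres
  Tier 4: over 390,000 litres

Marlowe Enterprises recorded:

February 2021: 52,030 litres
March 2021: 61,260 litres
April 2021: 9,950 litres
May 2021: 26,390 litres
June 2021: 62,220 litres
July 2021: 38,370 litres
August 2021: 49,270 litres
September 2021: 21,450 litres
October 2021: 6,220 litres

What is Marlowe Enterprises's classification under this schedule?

Total motor fuel distributed: 52,030 litres + 61,260 litres + 9,950 litres + 26,390 litres + 62,220 litres + 38,370 litres + 49,270 litres + 21,450 litres + 6,220 litres = 327,160 litres.
327,160 litres ≤ 340,000 litres, so Tier 1 applies.

Tier 1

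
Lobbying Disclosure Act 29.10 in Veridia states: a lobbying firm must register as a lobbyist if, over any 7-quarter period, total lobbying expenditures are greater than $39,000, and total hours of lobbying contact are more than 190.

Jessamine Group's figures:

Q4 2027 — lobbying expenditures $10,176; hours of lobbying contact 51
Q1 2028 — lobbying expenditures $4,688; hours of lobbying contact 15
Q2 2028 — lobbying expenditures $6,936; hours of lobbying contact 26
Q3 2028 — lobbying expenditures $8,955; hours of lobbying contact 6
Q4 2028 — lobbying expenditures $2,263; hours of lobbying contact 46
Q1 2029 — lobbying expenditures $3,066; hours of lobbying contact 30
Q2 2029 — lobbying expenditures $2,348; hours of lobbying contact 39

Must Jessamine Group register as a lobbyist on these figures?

Total lobbying expenditures: $10,176 + $4,688 + $6,936 + $8,955 + $2,263 + $3,066 + $2,348 = $38,432 (≤ $39,000).
Total hours of lobbying contact: 51 + 15 + 26 + 6 + 46 + 30 + 39 = 213 (> 190).
The test is 'and': the rule requires both, and at least one is not exceeded.

No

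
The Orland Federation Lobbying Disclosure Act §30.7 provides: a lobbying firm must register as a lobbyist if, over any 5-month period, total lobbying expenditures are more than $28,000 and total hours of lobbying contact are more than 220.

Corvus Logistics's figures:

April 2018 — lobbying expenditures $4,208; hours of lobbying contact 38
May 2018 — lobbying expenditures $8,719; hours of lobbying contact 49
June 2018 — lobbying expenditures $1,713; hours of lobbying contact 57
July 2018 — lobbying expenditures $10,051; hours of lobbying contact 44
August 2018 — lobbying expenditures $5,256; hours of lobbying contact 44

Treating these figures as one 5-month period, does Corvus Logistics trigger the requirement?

Total lobbying expenditures: $4,208 + $8,719 + $1,713 + $10,051 + $5,256 = $29,947 (> $28,000).
Total hours of lobbying contact: 38 + 49 + 57 + 44 + 44 = 232 (> 220).
The test is 'and': both thresholds are exceeded.

Yes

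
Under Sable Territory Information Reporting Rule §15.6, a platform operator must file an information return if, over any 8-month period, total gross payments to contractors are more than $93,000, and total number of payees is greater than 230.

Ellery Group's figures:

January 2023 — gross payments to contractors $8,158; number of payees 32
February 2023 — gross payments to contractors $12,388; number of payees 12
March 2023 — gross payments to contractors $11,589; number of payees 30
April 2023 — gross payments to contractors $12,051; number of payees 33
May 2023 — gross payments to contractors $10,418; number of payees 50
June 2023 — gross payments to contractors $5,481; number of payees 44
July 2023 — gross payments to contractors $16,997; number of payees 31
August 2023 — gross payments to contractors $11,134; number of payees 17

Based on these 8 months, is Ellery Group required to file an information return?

Total gross payments to contractors: $8,158 + $12,388 + $11,589 + $12,051 + $10,418 + $5,481 + $16,997 + $11,134 = $88,216 (≤ $93,000).
Total number of payees: 32 + 12 + 30 + 33 + 50 + 44 + 31 + 17 = 249 (> 230).
The test is 'and': the rule requires both, and at least one is not exceeded.

No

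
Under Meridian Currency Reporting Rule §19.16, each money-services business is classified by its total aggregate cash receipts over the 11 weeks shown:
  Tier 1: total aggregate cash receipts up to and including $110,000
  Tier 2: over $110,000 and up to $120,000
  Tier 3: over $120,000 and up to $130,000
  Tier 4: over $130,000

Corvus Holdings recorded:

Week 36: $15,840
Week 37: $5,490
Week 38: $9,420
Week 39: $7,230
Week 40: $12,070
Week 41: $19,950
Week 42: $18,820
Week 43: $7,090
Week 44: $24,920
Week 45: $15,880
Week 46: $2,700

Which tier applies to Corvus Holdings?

Total aggregate cash receipts: $15,840 + $5,490 + $9,420 + $7,230 + $12,070 + $19,950 + $18,820 + $7,090 + $24,920 + $15,880 + $2,700 = $139,410.
$139,410 > $130,000, so Tier 4 applies.

Tier 4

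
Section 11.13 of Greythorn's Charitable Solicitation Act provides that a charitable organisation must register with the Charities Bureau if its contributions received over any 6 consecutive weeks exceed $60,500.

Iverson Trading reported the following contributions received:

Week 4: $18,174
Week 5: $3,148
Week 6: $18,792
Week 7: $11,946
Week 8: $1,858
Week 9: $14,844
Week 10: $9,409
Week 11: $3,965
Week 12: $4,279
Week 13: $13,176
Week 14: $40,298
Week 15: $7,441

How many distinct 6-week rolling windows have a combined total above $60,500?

4

Week 4–Week 9: $18,174 + $3,148 + $18,792 + $11,946 + $1,858 + $14,844 = $68,762 (over)
Week 5–Week 10: $3,148 + $18,792 + $11,946 + $1,858 + $14,844 + $9,409 = $59,997 (under)
Week 6–Week 11: $18,792 + $11,946 + $1,858 + $14,844 + $9,409 + $3,965 = $60,814 (over)
Week 7–Week 12: $11,946 + $1,858 + $14,844 + $9,409 + $3,965 + $4,279 = $46,301 (under)
Week 8–Week 13: $1,858 + $14,844 + $9,409 + $3,965 + $4,279 + $13,176 = $47,531 (under)
Week 9–Week 14: $14,844 + $9,409 + $3,965 + $4,279 + $13,176 + $40,298 = $85,971 (over)
Week 10–Week 15: $9,409 + $3,965 + $4,279 + $13,176 + $40,298 + $7,441 = $78,568 (over)
4 windows exceed the threshold.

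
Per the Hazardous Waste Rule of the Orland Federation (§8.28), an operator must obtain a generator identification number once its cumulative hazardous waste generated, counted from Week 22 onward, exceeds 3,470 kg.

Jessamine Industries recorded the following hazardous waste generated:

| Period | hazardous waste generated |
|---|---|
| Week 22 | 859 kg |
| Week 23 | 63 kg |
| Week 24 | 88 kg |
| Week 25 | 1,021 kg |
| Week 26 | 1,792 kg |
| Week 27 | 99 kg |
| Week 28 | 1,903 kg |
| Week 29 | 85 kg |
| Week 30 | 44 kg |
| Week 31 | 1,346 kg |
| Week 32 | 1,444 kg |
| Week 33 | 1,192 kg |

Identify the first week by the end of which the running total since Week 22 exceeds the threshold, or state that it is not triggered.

Week 26

Through Week 22: 859 kg
Through Week 23: 922 kg
Through Week 24: 1,010 kg
Through Week 25: 2,031 kg
Through Week 26: 3,823 kg ← exceeds threshold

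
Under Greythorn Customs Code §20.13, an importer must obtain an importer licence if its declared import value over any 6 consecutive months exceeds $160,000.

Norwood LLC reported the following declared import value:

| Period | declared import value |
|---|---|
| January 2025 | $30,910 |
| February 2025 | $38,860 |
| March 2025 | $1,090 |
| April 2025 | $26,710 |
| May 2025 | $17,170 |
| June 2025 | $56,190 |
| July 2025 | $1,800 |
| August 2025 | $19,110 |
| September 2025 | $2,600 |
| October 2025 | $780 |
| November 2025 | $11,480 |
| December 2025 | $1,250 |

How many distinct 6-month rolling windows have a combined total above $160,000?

January 2025–June 2025: $30,910 + $38,860 + $1,090 + $26,710 + $17,170 + $56,190 = $170,930 (over)
February 2025–July 2025: $38,860 + $1,090 + $26,710 + $17,170 + $56,190 + $1,800 = $141,820 (under)
March 2025–August 2025: $1,090 + $26,710 + $17,170 + $56,190 + $1,800 + $19,110 = $122,070 (under)
April 2025–September 2025: $26,710 + $17,170 + $56,190 + $1,800 + $19,110 + $2,600 = $123,580 (under)
May 2025–October 2025: $17,170 + $56,190 + $1,800 + $19,110 + $2,600 + $780 = $97,650 (under)
June 2025–November 2025: $56,190 + $1,800 + $19,110 + $2,600 + $780 + $11,480 = $91,960 (under)
July 2025–December 2025: $1,800 + $19,110 + $2,600 + $780 + $11,480 + $1,250 = $37,020 (under)
1 window exceeds the threshold.

1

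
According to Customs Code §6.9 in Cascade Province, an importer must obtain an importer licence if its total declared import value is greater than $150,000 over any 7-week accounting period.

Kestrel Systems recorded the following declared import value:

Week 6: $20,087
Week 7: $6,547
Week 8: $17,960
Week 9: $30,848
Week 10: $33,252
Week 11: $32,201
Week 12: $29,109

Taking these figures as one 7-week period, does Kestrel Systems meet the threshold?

Total declared import value: $20,087 + $6,547 + $17,960 + $30,848 + $33,252 + $32,201 + $29,109 = $170,004.
$170,004 > $150,000, so the threshold is exceeded.

Yes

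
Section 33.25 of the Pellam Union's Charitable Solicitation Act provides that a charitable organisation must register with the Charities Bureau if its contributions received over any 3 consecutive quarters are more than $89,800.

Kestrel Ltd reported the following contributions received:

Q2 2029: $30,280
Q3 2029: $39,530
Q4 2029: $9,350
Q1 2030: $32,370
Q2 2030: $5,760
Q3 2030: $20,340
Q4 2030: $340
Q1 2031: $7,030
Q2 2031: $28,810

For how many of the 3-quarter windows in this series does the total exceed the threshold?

0

Q2 2029–Q4 2029: $30,280 + $39,530 + $9,350 = $79,160 (under)
Q3 2029–Q1 2030: $39,530 + $9,350 + $32,370 = $81,250 (under)
Q4 2029–Q2 2030: $9,350 + $32,370 + $5,760 = $47,480 (under)
Q1 2030–Q3 2030: $32,370 + $5,760 + $20,340 = $58,470 (under)
Q2 2030–Q4 2030: $5,760 + $20,340 + $340 = $26,440 (under)
Q3 2030–Q1 2031: $20,340 + $340 + $7,030 = $27,710 (under)
Q4 2030–Q2 2031: $340 + $7,030 + $28,810 = $36,180 (under)
0 windows exceed the threshold.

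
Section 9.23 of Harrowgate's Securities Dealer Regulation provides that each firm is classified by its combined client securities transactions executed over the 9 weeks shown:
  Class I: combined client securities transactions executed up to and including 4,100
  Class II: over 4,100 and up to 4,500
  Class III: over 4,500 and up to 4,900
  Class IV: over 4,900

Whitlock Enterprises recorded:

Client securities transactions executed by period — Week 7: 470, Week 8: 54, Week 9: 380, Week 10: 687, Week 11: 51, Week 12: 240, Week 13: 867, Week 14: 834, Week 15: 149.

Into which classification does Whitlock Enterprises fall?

Class I

Combined client securities transactions executed: 470 + 54 + 380 + 687 + 51 + 240 + 867 + 834 + 149 = 3,732.
3,732 ≤ 4,100, so Class I applies.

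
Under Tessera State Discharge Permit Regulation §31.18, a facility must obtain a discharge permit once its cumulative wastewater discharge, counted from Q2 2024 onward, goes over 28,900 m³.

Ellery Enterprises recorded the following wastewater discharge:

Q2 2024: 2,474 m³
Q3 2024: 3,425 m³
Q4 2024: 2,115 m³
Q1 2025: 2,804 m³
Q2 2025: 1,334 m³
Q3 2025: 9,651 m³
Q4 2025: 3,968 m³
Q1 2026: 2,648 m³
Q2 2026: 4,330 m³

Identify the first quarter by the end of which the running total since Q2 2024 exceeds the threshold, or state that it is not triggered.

Through Q2 2024: 2,474 m³
Through Q3 2024: 5,899 m³
Through Q4 2024: 8,014 m³
Through Q1 2025: 10,818 m³
Through Q2 2025: 12,152 m³
Through Q3 2025: 21,803 m³
Through Q4 2025: 25,771 m³
Through Q1 2026: 28,419 m³
Through Q2 2026: 32,749 m³ ← exceeds threshold

Q2 2026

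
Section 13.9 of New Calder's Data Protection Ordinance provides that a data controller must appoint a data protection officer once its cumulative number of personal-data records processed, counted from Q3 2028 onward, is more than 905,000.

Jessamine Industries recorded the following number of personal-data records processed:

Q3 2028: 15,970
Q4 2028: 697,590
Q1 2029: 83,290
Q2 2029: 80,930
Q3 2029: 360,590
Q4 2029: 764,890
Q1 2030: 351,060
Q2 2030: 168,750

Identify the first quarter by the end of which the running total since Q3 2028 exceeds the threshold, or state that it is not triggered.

Q3 2029

Through Q3 2028: 15,970
Through Q4 2028: 713,560
Through Q1 2029: 796,850
Through Q2 2029: 877,780
Through Q3 2029: 1,238,370 ← exceeds threshold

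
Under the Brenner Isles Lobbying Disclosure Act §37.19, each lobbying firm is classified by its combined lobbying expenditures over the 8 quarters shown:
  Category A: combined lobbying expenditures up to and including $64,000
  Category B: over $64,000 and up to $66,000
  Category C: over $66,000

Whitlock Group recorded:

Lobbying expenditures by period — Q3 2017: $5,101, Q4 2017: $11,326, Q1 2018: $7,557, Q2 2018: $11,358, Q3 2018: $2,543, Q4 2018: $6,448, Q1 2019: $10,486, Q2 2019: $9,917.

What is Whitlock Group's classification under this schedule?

Category B

Combined lobbying expenditures: $5,101 + $11,326 + $7,557 + $11,358 + $2,543 + $6,448 + $10,486 + $9,917 = $64,736.
$64,000 < $64,736 ≤ $66,000, so Category B applies.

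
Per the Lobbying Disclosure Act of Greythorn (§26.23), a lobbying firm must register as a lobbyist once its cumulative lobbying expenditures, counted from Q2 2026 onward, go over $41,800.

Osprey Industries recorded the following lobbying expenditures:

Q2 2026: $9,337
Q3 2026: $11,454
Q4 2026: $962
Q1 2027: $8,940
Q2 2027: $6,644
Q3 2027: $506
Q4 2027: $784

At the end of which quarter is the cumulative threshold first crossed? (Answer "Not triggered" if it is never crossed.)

Not triggered

Through Q2 2026: $9,337
Through Q3 2026: $20,791
Through Q4 2026: $21,753
Through Q1 2027: $30,693
Through Q2 2027: $37,337
Through Q3 2027: $37,843
Through Q4 2027: $38,627
Final cumulative total $38,627 ≤ $41,800; the threshold is never exceeded.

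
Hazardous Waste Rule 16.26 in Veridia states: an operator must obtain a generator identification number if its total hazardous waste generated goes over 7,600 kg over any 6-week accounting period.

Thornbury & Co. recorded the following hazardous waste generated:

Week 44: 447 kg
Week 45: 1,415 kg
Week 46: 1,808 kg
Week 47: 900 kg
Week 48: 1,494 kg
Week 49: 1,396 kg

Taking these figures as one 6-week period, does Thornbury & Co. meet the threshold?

Total hazardous waste generated: 447 kg + 1,415 kg + 1,808 kg + 900 kg + 1,494 kg + 1,396 kg = 7,460 kg.
7,460 kg ≤ 7,600 kg, so the threshold is not exceeded.

No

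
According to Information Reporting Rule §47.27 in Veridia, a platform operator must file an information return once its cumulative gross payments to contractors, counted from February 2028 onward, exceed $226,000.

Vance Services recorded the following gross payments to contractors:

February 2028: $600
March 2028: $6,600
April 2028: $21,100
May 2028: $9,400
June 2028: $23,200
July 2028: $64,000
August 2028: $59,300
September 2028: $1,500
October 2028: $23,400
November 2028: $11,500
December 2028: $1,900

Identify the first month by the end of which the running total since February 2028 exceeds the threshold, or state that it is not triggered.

Not triggered

Through February 2028: $600
Through March 2028: $7,200
Through April 2028: $28,300
Through May 2028: $37,700
Through June 2028: $60,900
Through July 2028: $124,900
Through August 2028: $184,200
Through September 2028: $185,700
Through October 2028: $209,100
Through November 2028: $220,600
Through December 2028: $222,500
Final cumulative total $222,500 ≤ $226,000; the threshold is never exceeded.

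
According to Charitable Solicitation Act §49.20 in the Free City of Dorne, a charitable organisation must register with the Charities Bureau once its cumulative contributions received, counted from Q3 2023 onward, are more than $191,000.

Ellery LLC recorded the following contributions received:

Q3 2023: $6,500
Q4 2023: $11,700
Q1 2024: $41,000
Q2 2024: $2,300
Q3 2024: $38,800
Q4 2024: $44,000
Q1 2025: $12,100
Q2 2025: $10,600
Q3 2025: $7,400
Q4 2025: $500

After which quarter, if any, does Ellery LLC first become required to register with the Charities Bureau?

Through Q3 2023: $6,500
Through Q4 2023: $18,200
Through Q1 2024: $59,200
Through Q2 2024: $61,500
Through Q3 2024: $100,300
Through Q4 2024: $144,300
Through Q1 2025: $156,400
Through Q2 2025: $167,000
Through Q3 2025: $174,400
Through Q4 2025: $174,900
Final cumulative total $174,900 ≤ $191,000; the threshold is never exceeded.

Not triggered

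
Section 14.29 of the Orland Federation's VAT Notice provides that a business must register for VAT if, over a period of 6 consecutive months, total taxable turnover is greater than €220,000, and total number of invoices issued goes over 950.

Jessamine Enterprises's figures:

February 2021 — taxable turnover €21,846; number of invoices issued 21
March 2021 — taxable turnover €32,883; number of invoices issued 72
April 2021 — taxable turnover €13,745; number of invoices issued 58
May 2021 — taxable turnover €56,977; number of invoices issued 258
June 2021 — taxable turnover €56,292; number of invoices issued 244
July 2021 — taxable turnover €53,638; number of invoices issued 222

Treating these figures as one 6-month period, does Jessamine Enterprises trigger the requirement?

Total taxable turnover: €21,846 + €32,883 + €13,745 + €56,977 + €56,292 + €53,638 = €235,381 (> €220,000).
Total number of invoices issued: 21 + 72 + 58 + 258 + 244 + 222 = 875 (≤ 950).
The test is 'and': the rule requires both, and at least one is not exceeded.

No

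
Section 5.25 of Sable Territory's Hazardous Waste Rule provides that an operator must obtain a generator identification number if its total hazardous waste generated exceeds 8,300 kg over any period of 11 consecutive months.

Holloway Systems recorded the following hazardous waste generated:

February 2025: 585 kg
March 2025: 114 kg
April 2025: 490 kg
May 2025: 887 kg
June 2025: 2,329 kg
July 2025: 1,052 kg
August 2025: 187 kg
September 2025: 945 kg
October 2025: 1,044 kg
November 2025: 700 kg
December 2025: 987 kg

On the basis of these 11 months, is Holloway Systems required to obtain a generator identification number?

Total hazardous waste generated: 585 kg + 114 kg + 490 kg + 887 kg + 2,329 kg + 1,052 kg + 187 kg + 945 kg + 1,044 kg + 700 kg + 987 kg = 9,320 kg.
9,320 kg > 8,300 kg, so the threshold is exceeded.

Yes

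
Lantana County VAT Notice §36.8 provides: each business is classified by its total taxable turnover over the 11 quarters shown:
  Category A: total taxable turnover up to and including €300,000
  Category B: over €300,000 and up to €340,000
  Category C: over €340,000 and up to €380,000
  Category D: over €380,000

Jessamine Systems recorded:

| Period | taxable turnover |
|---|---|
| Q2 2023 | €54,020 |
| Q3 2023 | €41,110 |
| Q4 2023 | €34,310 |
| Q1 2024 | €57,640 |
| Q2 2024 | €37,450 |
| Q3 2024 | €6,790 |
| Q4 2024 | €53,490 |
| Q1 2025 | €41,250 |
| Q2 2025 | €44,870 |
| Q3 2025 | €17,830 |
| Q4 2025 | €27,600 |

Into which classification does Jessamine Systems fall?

Category D

Total taxable turnover: €54,020 + €41,110 + €34,310 + €57,640 + €37,450 + €6,790 + €53,490 + €41,250 + €44,870 + €17,830 + €27,600 = €416,360.
€416,360 > €380,000, so Category D applies.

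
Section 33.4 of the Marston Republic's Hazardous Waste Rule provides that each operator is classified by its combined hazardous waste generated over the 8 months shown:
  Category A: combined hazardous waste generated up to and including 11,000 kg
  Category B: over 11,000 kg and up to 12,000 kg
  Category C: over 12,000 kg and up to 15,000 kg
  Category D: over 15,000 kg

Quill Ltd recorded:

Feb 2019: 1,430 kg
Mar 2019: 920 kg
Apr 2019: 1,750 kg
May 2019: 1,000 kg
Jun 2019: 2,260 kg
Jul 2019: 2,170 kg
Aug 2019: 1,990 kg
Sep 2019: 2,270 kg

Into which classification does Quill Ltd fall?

Combined hazardous waste generated: 1,430 kg + 920 kg + 1,750 kg + 1,000 kg + 2,260 kg + 2,170 kg + 1,990 kg + 2,270 kg = 13,790 kg.
12,000 kg < 13,790 kg ≤ 15,000 kg, so Category C applies.

Category C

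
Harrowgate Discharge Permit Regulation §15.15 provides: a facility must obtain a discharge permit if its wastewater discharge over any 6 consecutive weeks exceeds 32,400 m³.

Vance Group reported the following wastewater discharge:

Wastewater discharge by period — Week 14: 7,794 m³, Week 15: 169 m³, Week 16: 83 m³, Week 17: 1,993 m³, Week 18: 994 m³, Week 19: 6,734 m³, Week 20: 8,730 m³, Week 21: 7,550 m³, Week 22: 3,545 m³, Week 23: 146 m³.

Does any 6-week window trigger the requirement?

Week 14–Week 19: 7,794 m³ + 169 m³ + 83 m³ + 1,993 m³ + 994 m³ + 6,734 m³ = 17,767 m³ (under)
Week 15–Week 20: 169 m³ + 83 m³ + 1,993 m³ + 994 m³ + 6,734 m³ + 8,730 m³ = 18,703 m³ (under)
Week 16–Week 21: 83 m³ + 1,993 m³ + 994 m³ + 6,734 m³ + 8,730 m³ + 7,550 m³ = 26,084 m³ (under)
Week 17–Week 22: 1,993 m³ + 994 m³ + 6,734 m³ + 8,730 m³ + 7,550 m³ + 3,545 m³ = 29,546 m³ (under)
Week 18–Week 23: 994 m³ + 6,734 m³ + 8,730 m³ + 7,550 m³ + 3,545 m³ + 146 m³ = 27,699 m³ (under)
No window exceeds 32,400 m³.

No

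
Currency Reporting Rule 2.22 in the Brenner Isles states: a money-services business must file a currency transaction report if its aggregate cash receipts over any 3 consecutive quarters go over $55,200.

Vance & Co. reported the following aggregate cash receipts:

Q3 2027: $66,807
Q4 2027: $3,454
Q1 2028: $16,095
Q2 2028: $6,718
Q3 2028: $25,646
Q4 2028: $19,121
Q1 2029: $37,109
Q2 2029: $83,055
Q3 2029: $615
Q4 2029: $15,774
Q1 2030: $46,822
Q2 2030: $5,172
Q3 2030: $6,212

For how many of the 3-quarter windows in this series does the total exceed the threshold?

8

Q3 2027–Q1 2028: $66,807 + $3,454 + $16,095 = $86,356 (over)
Q4 2027–Q2 2028: $3,454 + $16,095 + $6,718 = $26,267 (under)
Q1 2028–Q3 2028: $16,095 + $6,718 + $25,646 = $48,459 (under)
Q2 2028–Q4 2028: $6,718 + $25,646 + $19,121 = $51,485 (under)
Q3 2028–Q1 2029: $25,646 + $19,121 + $37,109 = $81,876 (over)
Q4 2028–Q2 2029: $19,121 + $37,109 + $83,055 = $139,285 (over)
Q1 2029–Q3 2029: $37,109 + $83,055 + $615 = $120,779 (over)
Q2 2029–Q4 2029: $83,055 + $615 + $15,774 = $99,444 (over)
Q3 2029–Q1 2030: $615 + $15,774 + $46,822 = $63,211 (over)
Q4 2029–Q2 2030: $15,774 + $46,822 + $5,172 = $67,768 (over)
Q1 2030–Q3 2030: $46,822 + $5,172 + $6,212 = $58,206 (over)
8 windows exceed the threshold.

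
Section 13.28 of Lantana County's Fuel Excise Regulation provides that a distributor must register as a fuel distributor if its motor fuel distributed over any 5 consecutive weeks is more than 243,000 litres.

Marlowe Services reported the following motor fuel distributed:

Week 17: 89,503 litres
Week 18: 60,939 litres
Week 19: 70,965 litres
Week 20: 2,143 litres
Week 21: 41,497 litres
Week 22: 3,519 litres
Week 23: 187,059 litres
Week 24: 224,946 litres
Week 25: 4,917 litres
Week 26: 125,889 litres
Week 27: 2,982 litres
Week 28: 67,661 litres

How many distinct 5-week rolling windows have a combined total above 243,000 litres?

7

Week 17–Week 21: 89,503 litres + 60,939 litres + 70,965 litres + 2,143 litres + 41,497 litres = 265,047 litres (over)
Week 18–Week 22: 60,939 litres + 70,965 litres + 2,143 litres + 41,497 litres + 3,519 litres = 179,063 litres (under)
Week 19–Week 23: 70,965 litres + 2,143 litres + 41,497 litres + 3,519 litres + 187,059 litres = 305,183 litres (over)
Week 20–Week 24: 2,143 litres + 41,497 litres + 3,519 litres + 187,059 litres + 224,946 litres = 459,164 litres (over)
Week 21–Week 25: 41,497 litres + 3,519 litres + 187,059 litres + 224,946 litres + 4,917 litres = 461,938 litres (over)
Week 22–Week 26: 3,519 litres + 187,059 litres + 224,946 litres + 4,917 litres + 125,889 litres = 546,330 litres (over)
Week 23–Week 27: 187,059 litres + 224,946 litres + 4,917 litres + 125,889 litres + 2,982 litres = 545,793 litres (over)
Week 24–Week 28: 224,946 litres + 4,917 litres + 125,889 litres + 2,982 litres + 67,661 litres = 426,395 litres (over)
7 windows exceed the threshold.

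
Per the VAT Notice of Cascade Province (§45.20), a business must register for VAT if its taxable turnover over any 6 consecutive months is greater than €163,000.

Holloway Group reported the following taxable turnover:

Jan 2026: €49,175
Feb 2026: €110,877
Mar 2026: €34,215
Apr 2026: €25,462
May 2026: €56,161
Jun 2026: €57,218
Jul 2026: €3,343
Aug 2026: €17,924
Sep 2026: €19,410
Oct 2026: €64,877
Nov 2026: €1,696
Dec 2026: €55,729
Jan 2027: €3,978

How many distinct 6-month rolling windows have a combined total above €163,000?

7

Jan 2026–Jun 2026: €49,175 + €110,877 + €34,215 + €25,462 + €56,161 + €57,218 = €333,108 (over)
Feb 2026–Jul 2026: €110,877 + €34,215 + €25,462 + €56,161 + €57,218 + €3,343 = €287,276 (over)
Mar 2026–Aug 2026: €34,215 + €25,462 + €56,161 + €57,218 + €3,343 + €17,924 = €194,323 (over)
Apr 2026–Sep 2026: €25,462 + €56,161 + €57,218 + €3,343 + €17,924 + €19,410 = €179,518 (over)
May 2026–Oct 2026: €56,161 + €57,218 + €3,343 + €17,924 + €19,410 + €64,877 = €218,933 (over)
Jun 2026–Nov 2026: €57,218 + €3,343 + €17,924 + €19,410 + €64,877 + €1,696 = €164,468 (over)
Jul 2026–Dec 2026: €3,343 + €17,924 + €19,410 + €64,877 + €1,696 + €55,729 = €162,979 (under)
Aug 2026–Jan 2027: €17,924 + €19,410 + €64,877 + €1,696 + €55,729 + €3,978 = €163,614 (over)
7 windows exceed the threshold.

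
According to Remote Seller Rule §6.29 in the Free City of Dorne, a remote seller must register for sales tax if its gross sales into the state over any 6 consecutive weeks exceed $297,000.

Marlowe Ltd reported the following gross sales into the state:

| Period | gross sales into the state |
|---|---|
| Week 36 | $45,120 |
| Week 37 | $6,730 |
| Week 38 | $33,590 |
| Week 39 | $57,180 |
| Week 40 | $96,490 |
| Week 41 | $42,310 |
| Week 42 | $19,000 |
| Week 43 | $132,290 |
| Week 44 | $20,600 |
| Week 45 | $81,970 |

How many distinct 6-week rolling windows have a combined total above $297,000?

3

Week 36–Week 41: $45,120 + $6,730 + $33,590 + $57,180 + $96,490 + $42,310 = $281,420 (under)
Week 37–Week 42: $6,730 + $33,590 + $57,180 + $96,490 + $42,310 + $19,000 = $255,300 (under)
Week 38–Week 43: $33,590 + $57,180 + $96,490 + $42,310 + $19,000 + $132,290 = $380,860 (over)
Week 39–Week 44: $57,180 + $96,490 + $42,310 + $19,000 + $132,290 + $20,600 = $367,870 (over)
Week 40–Week 45: $96,490 + $42,310 + $19,000 + $132,290 + $20,600 + $81,970 = $392,660 (over)
3 windows exceed the threshold.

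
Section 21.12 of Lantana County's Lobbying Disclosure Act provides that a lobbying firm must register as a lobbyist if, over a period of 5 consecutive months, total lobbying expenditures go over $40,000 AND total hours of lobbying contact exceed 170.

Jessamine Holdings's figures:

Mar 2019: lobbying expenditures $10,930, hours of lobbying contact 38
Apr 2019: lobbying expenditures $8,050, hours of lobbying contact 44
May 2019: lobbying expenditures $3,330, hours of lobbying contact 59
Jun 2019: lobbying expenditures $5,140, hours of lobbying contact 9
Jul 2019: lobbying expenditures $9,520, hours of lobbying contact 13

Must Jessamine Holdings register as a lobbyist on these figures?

Total lobbying expenditures: $10,930 + $8,050 + $3,330 + $5,140 + $9,520 = $36,970 (≤ $40,000).
Total hours of lobbying contact: 38 + 44 + 59 + 9 + 13 = 163 (≤ 170).
The test is 'and': the rule requires both, and at least one is not exceeded.

No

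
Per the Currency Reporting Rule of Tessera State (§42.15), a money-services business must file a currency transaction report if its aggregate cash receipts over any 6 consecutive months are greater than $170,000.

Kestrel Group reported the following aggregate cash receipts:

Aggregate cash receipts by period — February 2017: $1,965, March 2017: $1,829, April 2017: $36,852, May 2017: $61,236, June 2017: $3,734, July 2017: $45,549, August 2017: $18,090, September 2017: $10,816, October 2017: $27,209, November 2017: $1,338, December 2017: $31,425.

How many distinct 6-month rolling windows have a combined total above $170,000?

1

February 2017–July 2017: $1,965 + $1,829 + $36,852 + $61,236 + $3,734 + $45,549 = $151,165 (under)
March 2017–August 2017: $1,829 + $36,852 + $61,236 + $3,734 + $45,549 + $18,090 = $167,290 (under)
April 2017–September 2017: $36,852 + $61,236 + $3,734 + $45,549 + $18,090 + $10,816 = $176,277 (over)
May 2017–October 2017: $61,236 + $3,734 + $45,549 + $18,090 + $10,816 + $27,209 = $166,634 (under)
June 2017–November 2017: $3,734 + $45,549 + $18,090 + $10,816 + $27,209 + $1,338 = $106,736 (under)
July 2017–December 2017: $45,549 + $18,090 + $10,816 + $27,209 + $1,338 + $31,425 = $134,427 (under)
1 window exceeds the threshold.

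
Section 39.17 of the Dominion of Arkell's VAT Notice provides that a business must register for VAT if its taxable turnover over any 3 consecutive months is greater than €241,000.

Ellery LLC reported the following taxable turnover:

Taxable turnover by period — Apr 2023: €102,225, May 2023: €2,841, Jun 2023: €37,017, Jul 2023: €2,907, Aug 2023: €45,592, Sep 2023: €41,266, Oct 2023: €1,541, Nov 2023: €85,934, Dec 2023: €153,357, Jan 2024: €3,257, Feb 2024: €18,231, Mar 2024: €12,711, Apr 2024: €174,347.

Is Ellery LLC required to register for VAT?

Yes

Apr 2023–Jun 2023: €102,225 + €2,841 + €37,017 = €142,083 (under)
May 2023–Jul 2023: €2,841 + €37,017 + €2,907 = €42,765 (under)
Jun 2023–Aug 2023: €37,017 + €2,907 + €45,592 = €85,516 (under)
Jul 2023–Sep 2023: €2,907 + €45,592 + €41,266 = €89,765 (under)
Aug 2023–Oct 2023: €45,592 + €41,266 + €1,541 = €88,399 (under)
Sep 2023–Nov 2023: €41,266 + €1,541 + €85,934 = €128,741 (under)
Oct 2023–Dec 2023: €1,541 + €85,934 + €153,357 = €240,832 (under)
Nov 2023–Jan 2024: €85,934 + €153,357 + €3,257 = €242,548 (over)
Dec 2023–Feb 2024: €153,357 + €3,257 + €18,231 = €174,845 (under)
Jan 2024–Mar 2024: €3,257 + €18,231 + €12,711 = €34,199 (under)
Feb 2024–Apr 2024: €18,231 + €12,711 + €174,347 = €205,289 (under)
At least one window exceeds €241,000.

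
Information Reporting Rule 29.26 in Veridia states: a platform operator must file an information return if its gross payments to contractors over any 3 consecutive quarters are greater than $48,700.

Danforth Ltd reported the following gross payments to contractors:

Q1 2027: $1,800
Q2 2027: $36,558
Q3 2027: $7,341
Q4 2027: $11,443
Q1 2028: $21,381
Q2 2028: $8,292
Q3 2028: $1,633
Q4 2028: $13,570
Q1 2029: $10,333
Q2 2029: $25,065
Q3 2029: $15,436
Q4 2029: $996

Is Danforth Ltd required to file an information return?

Yes

Q1 2027–Q3 2027: $1,800 + $36,558 + $7,341 = $45,699 (under)
Q2 2027–Q4 2027: $36,558 + $7,341 + $11,443 = $55,342 (over)
Q3 2027–Q1 2028: $7,341 + $11,443 + $21,381 = $40,165 (under)
Q4 2027–Q2 2028: $11,443 + $21,381 + $8,292 = $41,116 (under)
Q1 2028–Q3 2028: $21,381 + $8,292 + $1,633 = $31,306 (under)
Q2 2028–Q4 2028: $8,292 + $1,633 + $13,570 = $23,495 (under)
Q3 2028–Q1 2029: $1,633 + $13,570 + $10,333 = $25,536 (under)
Q4 2028–Q2 2029: $13,570 + $10,333 + $25,065 = $48,968 (over)
Q1 2029–Q3 2029: $10,333 + $25,065 + $15,436 = $50,834 (over)
Q2 2029–Q4 2029: $25,065 + $15,436 + $996 = $41,497 (under)
At least one window exceeds $48,700.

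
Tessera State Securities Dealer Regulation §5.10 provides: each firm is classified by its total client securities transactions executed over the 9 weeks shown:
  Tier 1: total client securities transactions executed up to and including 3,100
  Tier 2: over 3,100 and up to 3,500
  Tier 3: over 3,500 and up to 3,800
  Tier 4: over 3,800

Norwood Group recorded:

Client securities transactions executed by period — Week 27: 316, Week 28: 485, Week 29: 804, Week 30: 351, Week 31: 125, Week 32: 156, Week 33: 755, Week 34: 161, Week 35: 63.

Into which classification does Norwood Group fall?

Tier 2

Total client securities transactions executed: 316 + 485 + 804 + 351 + 125 + 156 + 755 + 161 + 63 = 3,216.
3,100 < 3,216 ≤ 3,500, so Tier 2 applies.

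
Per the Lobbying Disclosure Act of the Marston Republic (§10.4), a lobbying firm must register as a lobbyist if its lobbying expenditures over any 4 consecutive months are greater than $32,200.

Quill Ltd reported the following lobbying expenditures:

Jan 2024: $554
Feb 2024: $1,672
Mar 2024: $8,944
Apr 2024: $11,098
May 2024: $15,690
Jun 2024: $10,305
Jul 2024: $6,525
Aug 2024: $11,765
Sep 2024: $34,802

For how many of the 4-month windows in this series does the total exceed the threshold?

5

Jan 2024–Apr 2024: $554 + $1,672 + $8,944 + $11,098 = $22,268 (under)
Feb 2024–May 2024: $1,672 + $8,944 + $11,098 + $15,690 = $37,404 (over)
Mar 2024–Jun 2024: $8,944 + $11,098 + $15,690 + $10,305 = $46,037 (over)
Apr 2024–Jul 2024: $11,098 + $15,690 + $10,305 + $6,525 = $43,618 (over)
May 2024–Aug 2024: $15,690 + $10,305 + $6,525 + $11,765 = $44,285 (over)
Jun 2024–Sep 2024: $10,305 + $6,525 + $11,765 + $34,802 = $63,397 (over)
5 windows exceed the threshold.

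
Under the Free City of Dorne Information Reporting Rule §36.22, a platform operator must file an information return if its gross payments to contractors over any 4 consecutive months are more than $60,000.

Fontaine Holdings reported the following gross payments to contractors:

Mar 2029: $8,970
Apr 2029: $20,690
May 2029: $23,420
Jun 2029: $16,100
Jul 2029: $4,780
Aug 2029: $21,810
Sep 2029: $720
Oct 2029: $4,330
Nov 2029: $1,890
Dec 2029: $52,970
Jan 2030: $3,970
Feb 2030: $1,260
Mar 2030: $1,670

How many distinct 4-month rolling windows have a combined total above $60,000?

5

Mar 2029–Jun 2029: $8,970 + $20,690 + $23,420 + $16,100 = $69,180 (over)
Apr 2029–Jul 2029: $20,690 + $23,420 + $16,100 + $4,780 = $64,990 (over)
May 2029–Aug 2029: $23,420 + $16,100 + $4,780 + $21,810 = $66,110 (over)
Jun 2029–Sep 2029: $16,100 + $4,780 + $21,810 + $720 = $43,410 (under)
Jul 2029–Oct 2029: $4,780 + $21,810 + $720 + $4,330 = $31,640 (under)
Aug 2029–Nov 2029: $21,810 + $720 + $4,330 + $1,890 = $28,750 (under)
Sep 2029–Dec 2029: $720 + $4,330 + $1,890 + $52,970 = $59,910 (under)
Oct 2029–Jan 2030: $4,330 + $1,890 + $52,970 + $3,970 = $63,160 (over)
Nov 2029–Feb 2030: $1,890 + $52,970 + $3,970 + $1,260 = $60,090 (over)
Dec 2029–Mar 2030: $52,970 + $3,970 + $1,260 + $1,670 = $59,870 (under)
5 windows exceed the threshold.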